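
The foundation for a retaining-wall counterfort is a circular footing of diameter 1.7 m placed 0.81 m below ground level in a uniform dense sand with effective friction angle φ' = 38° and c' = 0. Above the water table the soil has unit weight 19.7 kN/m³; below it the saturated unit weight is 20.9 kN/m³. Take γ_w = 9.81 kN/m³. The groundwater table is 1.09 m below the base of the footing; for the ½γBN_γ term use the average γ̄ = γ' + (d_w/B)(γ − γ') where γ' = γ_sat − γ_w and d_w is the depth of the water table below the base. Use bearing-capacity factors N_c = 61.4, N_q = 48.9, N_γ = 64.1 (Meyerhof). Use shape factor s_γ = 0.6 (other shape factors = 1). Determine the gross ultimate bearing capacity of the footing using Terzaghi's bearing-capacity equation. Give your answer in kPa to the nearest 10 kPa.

q_ult ≈ 1320 kPa

Effective surcharge at the founding depth q = γ·D_f = 19.7 × 0.81 = 15.957 kPa.
With d_w = 1.09 m < B, γ̄ = 11.09 + (1.09/1.7) × (19.7 − 11.09) = 16.611 kN/m³.
q_ult = q·N_q + 0.5·γ·B·N_γ·s_γ
     = 15.957 × 48.9 + 0.5 × 16.611 × 1.7 × 64.1 × 0.6
     = 780.3 + 543.01 = 1323.3 kPa.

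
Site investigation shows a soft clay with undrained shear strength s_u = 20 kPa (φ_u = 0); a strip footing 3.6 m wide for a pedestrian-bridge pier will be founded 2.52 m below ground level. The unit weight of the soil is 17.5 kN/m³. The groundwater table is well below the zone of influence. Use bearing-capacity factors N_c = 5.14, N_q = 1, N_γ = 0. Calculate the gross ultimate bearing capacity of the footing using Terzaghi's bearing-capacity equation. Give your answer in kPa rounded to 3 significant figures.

q_ult ≈ 147 kPa

q = γ·D_f = 17.5 × 2.52 = 44.1 kPa.
c·N_c = 20 × 5.14 = 102.8 kPa
q·N_q = 44.1 × 1 = 44.1 kPa
q_ult = 102.8 + 44.1 = 146.9 kPa.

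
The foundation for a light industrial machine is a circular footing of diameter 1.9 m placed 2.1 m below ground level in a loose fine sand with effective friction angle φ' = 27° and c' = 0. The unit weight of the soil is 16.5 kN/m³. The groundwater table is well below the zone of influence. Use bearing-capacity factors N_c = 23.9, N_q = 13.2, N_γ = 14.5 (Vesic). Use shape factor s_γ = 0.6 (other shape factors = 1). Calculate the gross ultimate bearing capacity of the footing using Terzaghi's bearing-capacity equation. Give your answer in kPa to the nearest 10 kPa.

q_ult ≈ 590 kPa

Effective surcharge at the founding depth q = γ·D_f = 16.5 × 2.1 = 34.65 kPa.
q_ult = q·N_q + 0.5·γ·B·N_γ·s_γ
     = 34.65 × 13.2 + 0.5 × 16.5 × 1.9 × 14.5 × 0.6
     = 457.38 + 136.37 = 593.75 kPa.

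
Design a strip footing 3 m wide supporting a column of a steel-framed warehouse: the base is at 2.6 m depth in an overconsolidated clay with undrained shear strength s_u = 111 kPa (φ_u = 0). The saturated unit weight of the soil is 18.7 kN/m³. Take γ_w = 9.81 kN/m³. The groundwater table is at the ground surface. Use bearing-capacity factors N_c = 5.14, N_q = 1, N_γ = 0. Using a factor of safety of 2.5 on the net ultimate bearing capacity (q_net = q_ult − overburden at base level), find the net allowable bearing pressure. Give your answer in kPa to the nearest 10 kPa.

With the water table at the surface the whole profile is submerged: γ' = 18.7 − 9.81 = 8.89 kN/m³, so q = γ'·D_f = 23.114 kPa.
q_ult = c·N_c + q·N_q
     = 111 × 5.14 + 23.114 × 1
     = 570.54 + 23.114 = 593.65 kPa.
q_net = 593.65 − 23.114 = 570.54 kPa.
q_all(net) = 570.54 / 2.5 = 228.22 kPa.

q_all(net) ≈ 230 kPa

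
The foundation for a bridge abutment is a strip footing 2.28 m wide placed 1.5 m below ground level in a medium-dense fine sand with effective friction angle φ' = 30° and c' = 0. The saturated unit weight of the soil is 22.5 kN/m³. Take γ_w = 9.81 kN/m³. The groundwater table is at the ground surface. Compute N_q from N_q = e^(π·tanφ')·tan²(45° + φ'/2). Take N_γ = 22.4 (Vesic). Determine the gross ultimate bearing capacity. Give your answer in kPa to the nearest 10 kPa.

tan30° = 0.5774, so N_q = e^(π×0.5774)·tan²(60°) = 6.134 × 3.0 = 18.4.
γ' = 22.5 − 9.81 = 12.69 kN/m³ (submerged throughout). q = 12.69 × 1.5 = 19.035 kPa; the same γ' applies in the ½γBN_γ term.
q·N_q = 19.035 × 18.401 = 350.27 kPa
0.5·γ·B·N_γ = 0.5 × 12.69 × 2.28 × 22.4 = 324.05 kPa
q_ult = 350.27 + 324.05 = 674.32 kPa.

q_ult ≈ 670 kPa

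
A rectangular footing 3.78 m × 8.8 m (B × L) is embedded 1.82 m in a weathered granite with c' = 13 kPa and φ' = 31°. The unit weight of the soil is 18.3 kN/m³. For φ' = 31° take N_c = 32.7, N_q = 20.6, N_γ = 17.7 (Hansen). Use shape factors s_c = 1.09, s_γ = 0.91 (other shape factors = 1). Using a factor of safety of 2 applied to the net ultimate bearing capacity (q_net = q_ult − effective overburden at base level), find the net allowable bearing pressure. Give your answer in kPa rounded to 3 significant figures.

Overburden at base level: q = 18.3 × 1.82 = 33.306 kPa.
Cohesion term c·N_c·s_c = 13 × 32.7 × 1.09 = 463.36 kPa; surcharge term q·N_q = 33.306 × 20.6 = 686.1 kPa; self-weight term 0.5·γ·B·N_γ·s_γ = 0.5 × 18.3 × 3.78 × 17.7 × 0.91 = 557.09 kPa.
q_ult = 463.36 + 686.1 + 557.09 = 1706.6 kPa.
Net ultimate: q_net = 1706.6 − 33.306 = 1673.2 kPa.
q_all(net) = 1673.2 / 2 = 836.62 kPa.

q_all(net) ≈ 837 kPa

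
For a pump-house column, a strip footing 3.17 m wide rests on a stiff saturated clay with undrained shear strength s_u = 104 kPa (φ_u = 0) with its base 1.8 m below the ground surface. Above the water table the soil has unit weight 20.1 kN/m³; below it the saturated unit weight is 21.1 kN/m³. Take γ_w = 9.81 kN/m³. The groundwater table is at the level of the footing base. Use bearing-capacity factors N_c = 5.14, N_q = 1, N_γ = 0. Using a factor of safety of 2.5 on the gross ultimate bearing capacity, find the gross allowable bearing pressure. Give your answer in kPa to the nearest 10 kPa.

q_all ≈ 230 kPa

Overburden at base level: q = 20.1 × 1.8 = 36.18 kPa.
Cohesion term c·N_c = 104 × 5.14 = 534.56 kPa; surcharge term q·N_q = 36.18 × 1 = 36.18 kPa.
q_ult = 534.56 + 36.18 = 570.74 kPa.
q_all = 570.74 / 2.5 = 228.3 kPa.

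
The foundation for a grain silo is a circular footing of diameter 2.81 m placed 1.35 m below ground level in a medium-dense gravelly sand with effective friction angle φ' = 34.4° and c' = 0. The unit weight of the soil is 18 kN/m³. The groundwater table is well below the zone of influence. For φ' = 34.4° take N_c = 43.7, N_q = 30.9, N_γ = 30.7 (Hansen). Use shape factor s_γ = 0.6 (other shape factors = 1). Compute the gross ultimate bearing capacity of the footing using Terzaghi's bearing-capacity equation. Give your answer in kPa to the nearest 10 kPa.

q_ult ≈ 1220 kPa

Effective surcharge at the founding depth q = γ·D_f = 18 × 1.35 = 24.3 kPa.
q_ult = q·N_q + 0.5·γ·B·N_γ·s_γ
     = 24.3 × 30.9 + 0.5 × 18 × 2.81 × 30.7 × 0.6
     = 750.87 + 465.84 = 1216.7 kPa.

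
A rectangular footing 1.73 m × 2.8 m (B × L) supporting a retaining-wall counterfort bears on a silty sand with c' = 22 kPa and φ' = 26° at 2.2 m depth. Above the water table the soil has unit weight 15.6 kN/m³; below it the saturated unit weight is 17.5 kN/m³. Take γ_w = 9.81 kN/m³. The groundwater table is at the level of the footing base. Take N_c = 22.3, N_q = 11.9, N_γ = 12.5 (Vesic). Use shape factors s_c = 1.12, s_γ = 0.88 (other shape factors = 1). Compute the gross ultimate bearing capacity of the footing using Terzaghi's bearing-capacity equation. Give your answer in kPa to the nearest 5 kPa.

Effective surcharge at the founding depth q = γ·D_f = 15.6 × 2.2 = 34.32 kPa.
The water table coincides with the base, so in the self-weight term γ → γ' = 7.69 kN/m³.
q_ult = c·N_c·s_c + q·N_q + 0.5·γ·B·N_γ·s_γ
     = 22 × 22.3 × 1.12 + 34.32 × 11.9 + 0.5 × 7.69 × 1.73 × 12.5 × 0.88
     = 549.47 + 408.41 + 73.17 = 1031.1 kPa.

q_ult ≈ 1030 kPa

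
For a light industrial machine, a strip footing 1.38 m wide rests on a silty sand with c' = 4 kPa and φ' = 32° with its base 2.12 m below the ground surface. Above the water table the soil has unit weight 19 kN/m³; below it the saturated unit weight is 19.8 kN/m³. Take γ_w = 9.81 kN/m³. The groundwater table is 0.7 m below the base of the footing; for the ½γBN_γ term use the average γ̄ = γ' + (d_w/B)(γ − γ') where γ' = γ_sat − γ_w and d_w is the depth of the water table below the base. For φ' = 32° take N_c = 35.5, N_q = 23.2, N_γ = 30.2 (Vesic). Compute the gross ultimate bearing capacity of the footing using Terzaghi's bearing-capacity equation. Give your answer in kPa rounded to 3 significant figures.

Effective surcharge at the founding depth q = γ·D_f = 19 × 2.12 = 40.28 kPa.
With d_w = 0.7 m < B, γ̄ = 9.99 + (0.7/1.38) × (19 − 9.99) = 14.56 kN/m³.
q_ult = c·N_c + q·N_q + 0.5·γ·B·N_γ
     = 4 × 35.5 + 40.28 × 23.2 + 0.5 × 14.56 × 1.38 × 30.2
     = 142 + 934.5 + 303.41 = 1379.9 kPa.

q_ult ≈ 1380 kPa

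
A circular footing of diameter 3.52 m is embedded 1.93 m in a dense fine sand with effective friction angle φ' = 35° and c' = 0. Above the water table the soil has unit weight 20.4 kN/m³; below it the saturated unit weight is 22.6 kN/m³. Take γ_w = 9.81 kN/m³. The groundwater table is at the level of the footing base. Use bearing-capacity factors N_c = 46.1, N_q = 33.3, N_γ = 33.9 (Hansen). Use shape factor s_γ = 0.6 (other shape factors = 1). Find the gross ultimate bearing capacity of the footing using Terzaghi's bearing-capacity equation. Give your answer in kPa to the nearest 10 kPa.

q = γ·D_f = 20.4 × 1.93 = 39.372 kPa.
For the ½γBN_γ term take γ' = 22.6 − 9.81 = 12.79 kN/m³ (soil below base is submerged).
q·N_q = 39.372 × 33.3 = 1311.1 kPa
0.5·γ·B·N_γ·s_γ = 0.5 × 12.79 × 3.52 × 33.9 × 0.6 = 457.86 kPa
q_ult = 1311.1 + 457.86 = 1768.9 kPa.

q_ult ≈ 1770 kPa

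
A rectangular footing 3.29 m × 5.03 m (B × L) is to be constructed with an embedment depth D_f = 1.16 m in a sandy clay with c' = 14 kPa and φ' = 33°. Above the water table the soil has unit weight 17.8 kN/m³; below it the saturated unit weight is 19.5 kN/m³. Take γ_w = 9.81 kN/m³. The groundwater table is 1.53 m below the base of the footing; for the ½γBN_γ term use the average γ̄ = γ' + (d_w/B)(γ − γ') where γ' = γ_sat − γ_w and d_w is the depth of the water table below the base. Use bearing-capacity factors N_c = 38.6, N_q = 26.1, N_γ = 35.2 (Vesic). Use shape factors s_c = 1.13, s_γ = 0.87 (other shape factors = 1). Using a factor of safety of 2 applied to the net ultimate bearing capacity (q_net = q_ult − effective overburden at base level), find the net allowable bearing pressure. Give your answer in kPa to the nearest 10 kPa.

q = γ·D_f = 17.8 × 1.16 = 20.648 kPa.
γ' = 9.69 kN/m³; averaging over the depth B below the base, γ̄ = γ' + (d_w/B)(γ − γ') = 13.462 kN/m³.
c·N_c·s_c = 14 × 38.6 × 1.13 = 610.65 kPa
q·N_q = 20.648 × 26.1 = 538.91 kPa
0.5·γ·B·N_γ·s_γ = 0.5 × 13.462 × 3.29 × 35.2 × 0.87 = 678.14 kPa
q_ult = 610.65 + 538.91 + 678.14 = 1827.7 kPa.
Net ultimate: q_net = 1827.7 − 20.648 = 1807.1 kPa.
q_all(net) = 1807.1 / 2 = 903.53 kPa.

q_all(net) ≈ 900 kPa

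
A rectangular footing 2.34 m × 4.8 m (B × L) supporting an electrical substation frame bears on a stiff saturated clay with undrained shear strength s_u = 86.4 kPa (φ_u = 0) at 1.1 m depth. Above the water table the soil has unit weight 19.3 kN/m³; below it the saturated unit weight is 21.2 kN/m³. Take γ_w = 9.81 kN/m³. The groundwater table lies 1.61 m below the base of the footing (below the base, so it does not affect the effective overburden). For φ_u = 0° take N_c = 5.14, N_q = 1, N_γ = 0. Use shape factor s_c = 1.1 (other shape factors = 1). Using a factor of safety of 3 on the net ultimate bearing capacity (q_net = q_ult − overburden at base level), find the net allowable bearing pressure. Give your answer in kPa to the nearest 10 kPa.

q_all(net) ≈ 160 kPa

Effective surcharge at the founding depth q = γ·D_f = 19.3 × 1.1 = 21.23 kPa.
q_ult = c·N_c·s_c + q·N_q
     = 86.4 × 5.14 × 1.1 + 21.23 × 1
     = 488.51 + 21.23 = 509.74 kPa.
q_net = 509.74 − 21.23 = 488.51 kPa.
q_all(net) = 488.51 / 3 = 162.84 kPa.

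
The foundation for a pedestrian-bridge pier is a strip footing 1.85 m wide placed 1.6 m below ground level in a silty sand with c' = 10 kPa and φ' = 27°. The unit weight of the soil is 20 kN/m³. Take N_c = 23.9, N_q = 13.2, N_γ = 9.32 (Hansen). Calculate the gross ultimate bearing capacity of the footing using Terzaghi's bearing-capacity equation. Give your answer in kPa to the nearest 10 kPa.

q_ult ≈ 830 kPa

Overburden at base level: q = 20 × 1.6 = 32 kPa.
Cohesion term c·N_c = 10 × 23.9 = 239 kPa; surcharge term q·N_q = 32 × 13.2 = 422.4 kPa; self-weight term 0.5·γ·B·N_γ = 0.5 × 20 × 1.85 × 9.32 = 172.42 kPa.
q_ult = 239 + 422.4 + 172.42 = 833.82 kPa.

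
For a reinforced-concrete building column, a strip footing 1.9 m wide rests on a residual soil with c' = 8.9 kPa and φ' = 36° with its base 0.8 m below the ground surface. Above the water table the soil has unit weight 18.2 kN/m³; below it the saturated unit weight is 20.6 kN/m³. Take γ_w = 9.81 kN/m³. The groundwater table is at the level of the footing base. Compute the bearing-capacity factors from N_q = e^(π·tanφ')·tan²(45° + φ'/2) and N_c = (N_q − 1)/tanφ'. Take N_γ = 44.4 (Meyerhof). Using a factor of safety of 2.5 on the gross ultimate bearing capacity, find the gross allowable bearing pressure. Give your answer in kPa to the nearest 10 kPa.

N_q = e^(π·tan36°)·tan²(63°) = 37.75; N_c = (N_q − 1)/tanφ' = 50.59.
Effective surcharge at the founding depth q = γ·D_f = 18.2 × 0.8 = 14.56 kPa.
The water table coincides with the base, so in the self-weight term γ → γ' = 10.79 kN/m³.
q_ult = c·N_c + q·N_q + 0.5·γ·B·N_γ
     = 8.9 × 50.585 + 14.56 × 37.752 + 0.5 × 10.79 × 1.9 × 44.4
     = 450.21 + 549.68 + 455.12 = 1455 kPa.
q_all = 1455 / 2.5 = 582 kPa.

q_all ≈ 580 kPa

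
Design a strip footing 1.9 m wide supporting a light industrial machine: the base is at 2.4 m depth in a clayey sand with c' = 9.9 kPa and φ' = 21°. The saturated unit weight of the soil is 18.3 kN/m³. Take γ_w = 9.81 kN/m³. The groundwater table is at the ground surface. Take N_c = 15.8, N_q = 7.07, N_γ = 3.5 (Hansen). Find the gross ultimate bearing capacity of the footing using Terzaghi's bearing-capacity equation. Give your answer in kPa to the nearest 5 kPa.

Water table at ground surface, so effective unit weight γ' = 18.3 − 9.81 = 8.49 kN/m³ is used throughout; overburden q = 8.49 × 2.4 = 20.376 kPa; the same γ' applies in the ½γBN_γ term.
Cohesion term c·N_c = 9.9 × 15.8 = 156.42 kPa; surcharge term q·N_q = 20.376 × 7.07 = 144.06 kPa; self-weight term 0.5·γ·B·N_γ = 0.5 × 8.49 × 1.9 × 3.5 = 28.229 kPa.
q_ult = 156.42 + 144.06 + 28.229 = 328.71 kPa.

q_ult ≈ 330 kPa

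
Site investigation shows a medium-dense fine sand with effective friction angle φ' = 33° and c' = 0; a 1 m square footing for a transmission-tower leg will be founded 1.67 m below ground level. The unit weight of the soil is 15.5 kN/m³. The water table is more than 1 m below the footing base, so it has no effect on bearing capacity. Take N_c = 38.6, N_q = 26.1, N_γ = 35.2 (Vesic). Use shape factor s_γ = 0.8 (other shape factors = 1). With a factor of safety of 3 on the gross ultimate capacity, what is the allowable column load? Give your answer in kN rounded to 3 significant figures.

P_all ≈ 298 kN

q = γ·D_f = 15.5 × 1.67 = 25.885 kPa.
q·N_q = 25.885 × 26.1 = 675.6 kPa
0.5·γ·B·N_γ·s_γ = 0.5 × 15.5 × 1 × 35.2 × 0.8 = 218.24 kPa
q_ult = 675.6 + 218.24 = 893.84 kPa.
Gross allowable pressure q_all = 893.84 / 3 = 297.95 kPa.
Footing area = 1 m², so allowable column load = 297.95 × 1 = 297.95 kN.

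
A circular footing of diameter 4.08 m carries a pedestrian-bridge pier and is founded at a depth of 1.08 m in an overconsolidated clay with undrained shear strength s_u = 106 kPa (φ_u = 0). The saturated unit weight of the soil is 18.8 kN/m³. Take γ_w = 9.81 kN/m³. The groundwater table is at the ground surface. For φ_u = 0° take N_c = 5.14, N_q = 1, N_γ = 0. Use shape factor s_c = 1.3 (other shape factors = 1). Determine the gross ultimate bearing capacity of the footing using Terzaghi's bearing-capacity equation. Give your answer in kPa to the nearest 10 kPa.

Water table at ground surface, so effective unit weight γ' = 18.8 − 9.81 = 8.99 kN/m³ is used throughout; overburden q = 8.99 × 1.08 = 9.7092 kPa.
Cohesion term c·N_c·s_c = 106 × 5.14 × 1.3 = 708.29 kPa; surcharge term q·N_q = 9.7092 × 1 = 9.7092 kPa.
q_ult = 708.29 + 9.7092 = 718 kPa.

q_ult ≈ 720 kPa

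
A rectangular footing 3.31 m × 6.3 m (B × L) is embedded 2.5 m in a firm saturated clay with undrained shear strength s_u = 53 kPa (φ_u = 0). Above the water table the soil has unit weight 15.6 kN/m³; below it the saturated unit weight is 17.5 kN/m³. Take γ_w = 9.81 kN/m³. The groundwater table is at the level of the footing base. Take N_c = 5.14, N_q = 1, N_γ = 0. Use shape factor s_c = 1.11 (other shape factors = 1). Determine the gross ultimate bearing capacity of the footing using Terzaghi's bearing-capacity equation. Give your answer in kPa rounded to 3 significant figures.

q = γ·D_f = 15.6 × 2.5 = 39 kPa.
c·N_c·s_c = 53 × 5.14 × 1.11 = 302.39 kPa
q·N_q = 39 × 1 = 39 kPa
q_ult = 302.39 + 39 = 341.39 kPa.

q_ult ≈ 341 kPa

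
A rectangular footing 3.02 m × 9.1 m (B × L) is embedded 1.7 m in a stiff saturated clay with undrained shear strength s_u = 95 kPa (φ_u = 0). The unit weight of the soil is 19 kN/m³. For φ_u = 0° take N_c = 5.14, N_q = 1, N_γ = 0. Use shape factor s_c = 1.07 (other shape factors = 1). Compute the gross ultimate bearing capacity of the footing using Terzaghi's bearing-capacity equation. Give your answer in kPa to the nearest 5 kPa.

q_ult ≈ 555 kPa

q = γ·D_f = 19 × 1.7 = 32.3 kPa.
c·N_c·s_c = 95 × 5.14 × 1.07 = 522.48 kPa
q·N_q = 32.3 × 1 = 32.3 kPa
q_ult = 522.48 + 32.3 = 554.78 kPa.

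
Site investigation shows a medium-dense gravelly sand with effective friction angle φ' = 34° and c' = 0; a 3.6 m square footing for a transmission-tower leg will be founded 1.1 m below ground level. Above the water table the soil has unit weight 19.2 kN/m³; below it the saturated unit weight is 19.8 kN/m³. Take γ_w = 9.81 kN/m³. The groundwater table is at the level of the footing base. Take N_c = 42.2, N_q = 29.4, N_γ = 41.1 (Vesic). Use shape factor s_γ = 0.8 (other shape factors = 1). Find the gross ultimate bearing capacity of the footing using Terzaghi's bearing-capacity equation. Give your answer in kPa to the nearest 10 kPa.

q_ult ≈ 1210 kPa

Overburden at base level: q = 19.2 × 1.1 = 21.12 kPa.
Below the base the soil is submerged, so the ½γBN_γ term uses γ' = 19.8 − 9.81 = 9.99 kN/m³.
Surcharge term q·N_q = 21.12 × 29.4 = 620.93 kPa; self-weight term 0.5·γ·B·N_γ·s_γ = 0.5 × 9.99 × 3.6 × 41.1 × 0.8 = 591.25 kPa.
q_ult = 620.93 + 591.25 = 1212.2 kPa.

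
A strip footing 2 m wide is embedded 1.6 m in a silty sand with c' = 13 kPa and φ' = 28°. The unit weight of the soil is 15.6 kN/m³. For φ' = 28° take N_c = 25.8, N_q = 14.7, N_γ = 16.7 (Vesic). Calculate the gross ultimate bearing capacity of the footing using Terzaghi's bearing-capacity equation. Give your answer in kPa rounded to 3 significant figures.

q_ult ≈ 963 kPa

Effective surcharge at the founding depth q = γ·D_f = 15.6 × 1.6 = 24.96 kPa.
q_ult = c·N_c + q·N_q + 0.5·γ·B·N_γ
     = 13 × 25.8 + 24.96 × 14.7 + 0.5 × 15.6 × 2 × 16.7
     = 335.4 + 366.91 + 260.52 = 962.83 kPa.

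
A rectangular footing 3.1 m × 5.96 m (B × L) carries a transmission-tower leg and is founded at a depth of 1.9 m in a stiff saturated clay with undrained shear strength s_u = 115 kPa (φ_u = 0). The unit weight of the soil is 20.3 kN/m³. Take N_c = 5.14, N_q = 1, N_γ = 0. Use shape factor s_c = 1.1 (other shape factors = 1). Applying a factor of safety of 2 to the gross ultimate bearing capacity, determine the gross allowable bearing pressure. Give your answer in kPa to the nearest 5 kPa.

Effective surcharge at the founding depth q = γ·D_f = 20.3 × 1.9 = 38.57 kPa.
q_ult = c·N_c·s_c + q·N_q
     = 115 × 5.14 × 1.1 + 38.57 × 1
     = 650.21 + 38.57 = 688.78 kPa.
q_all = q_ult / FS = 688.78 / 2 = 344.39 kPa.

q_all ≈ 345 kPa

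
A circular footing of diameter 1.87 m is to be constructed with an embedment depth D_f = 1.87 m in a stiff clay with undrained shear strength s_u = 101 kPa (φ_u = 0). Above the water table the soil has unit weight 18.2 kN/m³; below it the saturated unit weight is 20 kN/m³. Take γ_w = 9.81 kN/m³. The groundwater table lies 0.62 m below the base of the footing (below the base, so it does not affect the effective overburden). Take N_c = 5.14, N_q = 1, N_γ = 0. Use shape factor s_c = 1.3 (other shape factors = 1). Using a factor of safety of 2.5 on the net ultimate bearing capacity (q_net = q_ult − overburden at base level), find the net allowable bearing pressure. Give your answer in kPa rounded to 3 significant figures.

Effective surcharge at the founding depth q = γ·D_f = 18.2 × 1.87 = 34.034 kPa.
q_ult = c·N_c·s_c + q·N_q
     = 101 × 5.14 × 1.3 + 34.034 × 1
     = 674.88 + 34.034 = 708.92 kPa.
q_net = 708.92 − 34.034 = 674.88 kPa.
q_all(net) = 674.88 / 2.5 = 269.95 kPa.

q_all(net) ≈ 270 kPa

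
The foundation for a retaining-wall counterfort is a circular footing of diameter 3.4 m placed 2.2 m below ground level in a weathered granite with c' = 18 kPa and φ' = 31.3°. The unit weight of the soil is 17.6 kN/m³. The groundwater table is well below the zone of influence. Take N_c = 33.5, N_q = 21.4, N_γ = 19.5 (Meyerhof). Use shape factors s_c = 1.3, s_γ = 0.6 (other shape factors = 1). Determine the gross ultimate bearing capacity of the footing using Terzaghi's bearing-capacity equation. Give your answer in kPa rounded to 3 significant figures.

q_ult ≈ 1960 kPa

q = γ·D_f = 17.6 × 2.2 = 38.72 kPa.
c·N_c·s_c = 18 × 33.5 × 1.3 = 783.9 kPa
q·N_q = 38.72 × 21.4 = 828.61 kPa
0.5·γ·B·N_γ·s_γ = 0.5 × 17.6 × 3.4 × 19.5 × 0.6 = 350.06 kPa
q_ult = 783.9 + 828.61 + 350.06 = 1962.6 kPa.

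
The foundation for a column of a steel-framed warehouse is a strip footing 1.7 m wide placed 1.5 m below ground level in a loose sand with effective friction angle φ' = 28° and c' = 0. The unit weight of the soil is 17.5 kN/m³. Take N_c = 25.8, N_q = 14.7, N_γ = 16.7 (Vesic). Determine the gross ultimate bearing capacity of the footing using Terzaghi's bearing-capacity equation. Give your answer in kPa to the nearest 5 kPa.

Overburden at base level: q = 17.5 × 1.5 = 26.25 kPa.
Surcharge term q·N_q = 26.25 × 14.7 = 385.88 kPa; self-weight term 0.5·γ·B·N_γ = 0.5 × 17.5 × 1.7 × 16.7 = 248.41 kPa.
q_ult = 385.88 + 248.41 = 634.29 kPa.

q_ult ≈ 635 kPa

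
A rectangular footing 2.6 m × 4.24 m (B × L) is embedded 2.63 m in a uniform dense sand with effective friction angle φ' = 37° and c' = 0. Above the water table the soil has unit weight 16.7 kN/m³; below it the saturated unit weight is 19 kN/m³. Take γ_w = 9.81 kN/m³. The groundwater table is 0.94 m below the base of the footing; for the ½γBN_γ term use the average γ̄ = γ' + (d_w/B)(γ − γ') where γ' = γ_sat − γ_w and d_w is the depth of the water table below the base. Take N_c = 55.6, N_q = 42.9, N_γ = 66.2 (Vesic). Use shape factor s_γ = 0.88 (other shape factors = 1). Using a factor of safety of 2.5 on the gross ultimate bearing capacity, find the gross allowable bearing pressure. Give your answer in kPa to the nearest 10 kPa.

q = γ·D_f = 16.7 × 2.63 = 43.921 kPa.
γ' = 9.19 kN/m³; averaging over the depth B below the base, γ̄ = γ' + (d_w/B)(γ − γ') = 11.905 kN/m³.
q·N_q = 43.921 × 42.9 = 1884.2 kPa
0.5·γ·B·N_γ·s_γ = 0.5 × 11.905 × 2.6 × 66.2 × 0.88 = 901.61 kPa
q_ult = 1884.2 + 901.61 = 2785.8 kPa.
q_all = 2785.8 / 2.5 = 1114.3 kPa.

q_all ≈ 1110 kPa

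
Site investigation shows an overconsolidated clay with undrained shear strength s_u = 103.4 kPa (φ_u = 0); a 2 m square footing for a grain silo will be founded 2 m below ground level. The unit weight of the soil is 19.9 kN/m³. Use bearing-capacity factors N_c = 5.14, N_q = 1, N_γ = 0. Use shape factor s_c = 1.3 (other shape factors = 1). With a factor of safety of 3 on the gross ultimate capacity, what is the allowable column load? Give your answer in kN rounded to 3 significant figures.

P_all ≈ 974 kN

q = γ·D_f = 19.9 × 2 = 39.8 kPa.
c·N_c·s_c = 103.4 × 5.14 × 1.3 = 690.92 kPa
q·N_q = 39.8 × 1 = 39.8 kPa
q_ult = 690.92 + 39.8 = 730.72 kPa.
Gross allowable pressure q_all = 730.72 / 3 = 243.57 kPa.
Footing area = 4 m², so allowable column load = 243.57 × 4 = 974.29 kN.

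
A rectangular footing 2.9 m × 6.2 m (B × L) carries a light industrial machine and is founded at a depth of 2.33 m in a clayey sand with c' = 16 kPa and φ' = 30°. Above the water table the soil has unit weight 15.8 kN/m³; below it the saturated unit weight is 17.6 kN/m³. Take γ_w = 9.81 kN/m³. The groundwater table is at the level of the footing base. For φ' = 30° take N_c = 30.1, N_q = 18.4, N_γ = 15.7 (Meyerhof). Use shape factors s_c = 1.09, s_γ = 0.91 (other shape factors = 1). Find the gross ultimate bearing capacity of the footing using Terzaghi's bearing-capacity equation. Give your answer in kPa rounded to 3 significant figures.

q_ult ≈ 1360 kPa

Effective surcharge at the founding depth q = γ·D_f = 15.8 × 2.33 = 36.814 kPa.
The water table coincides with the base, so in the self-weight term γ → γ' = 7.79 kN/m³.
q_ult = c·N_c·s_c + q·N_q + 0.5·γ·B·N_γ·s_γ
     = 16 × 30.1 × 1.09 + 36.814 × 18.4 + 0.5 × 7.79 × 2.9 × 15.7 × 0.91
     = 524.94 + 677.38 + 161.38 = 1363.7 kPa.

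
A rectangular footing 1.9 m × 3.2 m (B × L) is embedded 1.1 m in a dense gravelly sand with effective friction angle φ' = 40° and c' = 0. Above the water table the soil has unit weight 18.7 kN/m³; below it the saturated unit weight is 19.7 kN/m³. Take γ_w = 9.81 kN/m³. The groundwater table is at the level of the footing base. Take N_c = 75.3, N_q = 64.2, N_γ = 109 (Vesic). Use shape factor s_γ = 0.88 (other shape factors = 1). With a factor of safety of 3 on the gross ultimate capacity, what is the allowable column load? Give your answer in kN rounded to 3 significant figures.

Effective surcharge at the founding depth q = γ·D_f = 18.7 × 1.1 = 20.57 kPa.
The water table coincides with the base, so in the self-weight term γ → γ' = 9.89 kN/m³.
q_ult = q·N_q + 0.5·γ·B·N_γ·s_γ
     = 20.57 × 64.2 + 0.5 × 9.89 × 1.9 × 109 × 0.88
     = 1320.6 + 901.22 = 2221.8 kPa.
Gross allowable pressure q_all = 2221.8 / 3 = 740.6 kPa.
Footing area = 6.08 m², so allowable column load = 740.6 × 6.08 = 4502.9 kN.

P_all ≈ 4500 kN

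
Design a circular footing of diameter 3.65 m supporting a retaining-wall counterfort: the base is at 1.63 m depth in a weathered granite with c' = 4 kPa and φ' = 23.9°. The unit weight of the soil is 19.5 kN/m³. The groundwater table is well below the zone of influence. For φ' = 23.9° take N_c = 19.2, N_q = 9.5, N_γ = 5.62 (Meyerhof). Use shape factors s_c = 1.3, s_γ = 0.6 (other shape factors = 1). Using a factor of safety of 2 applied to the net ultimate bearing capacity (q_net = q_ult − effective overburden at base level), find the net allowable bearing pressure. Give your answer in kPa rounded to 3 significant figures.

q_all(net) ≈ 245 kPa

Effective surcharge at the founding depth q = γ·D_f = 19.5 × 1.63 = 31.785 kPa.
q_ult = c·N_c·s_c + q·N_q + 0.5·γ·B·N_γ·s_γ
     = 4 × 19.2 × 1.3 + 31.785 × 9.5 + 0.5 × 19.5 × 3.65 × 5.62 × 0.6
     = 99.84 + 301.96 + 120 = 521.8 kPa.
Net ultimate: q_net = 521.8 − 31.785 = 490.01 kPa.
q_all(net) = 490.01 / 2 = 245.01 kPa.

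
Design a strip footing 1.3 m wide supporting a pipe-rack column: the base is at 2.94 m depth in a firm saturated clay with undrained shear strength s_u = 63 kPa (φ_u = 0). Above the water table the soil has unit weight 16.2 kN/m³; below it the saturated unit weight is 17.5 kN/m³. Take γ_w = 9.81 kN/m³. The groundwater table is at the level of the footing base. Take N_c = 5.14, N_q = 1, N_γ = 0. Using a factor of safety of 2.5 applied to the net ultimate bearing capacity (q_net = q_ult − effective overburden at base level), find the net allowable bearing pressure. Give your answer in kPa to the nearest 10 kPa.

Overburden at base level: q = 16.2 × 2.94 = 47.628 kPa.
Cohesion term c·N_c = 63 × 5.14 = 323.82 kPa; surcharge term q·N_q = 47.628 × 1 = 47.628 kPa.
q_ult = 323.82 + 47.628 = 371.45 kPa.
Net ultimate: q_net = 371.45 − 47.628 = 323.82 kPa.
q_all(net) = 323.82 / 2.5 = 129.53 kPa.

q_all(net) ≈ 130 kPa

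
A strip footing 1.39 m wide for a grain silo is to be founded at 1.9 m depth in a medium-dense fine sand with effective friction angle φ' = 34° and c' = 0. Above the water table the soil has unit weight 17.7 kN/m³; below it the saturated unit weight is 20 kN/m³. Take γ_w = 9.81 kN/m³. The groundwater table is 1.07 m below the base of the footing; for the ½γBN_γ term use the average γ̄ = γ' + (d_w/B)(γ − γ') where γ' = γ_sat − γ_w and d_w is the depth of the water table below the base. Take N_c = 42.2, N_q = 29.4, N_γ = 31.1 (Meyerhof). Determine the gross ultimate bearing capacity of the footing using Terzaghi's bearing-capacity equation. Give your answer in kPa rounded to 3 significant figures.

Effective surcharge at the founding depth q = γ·D_f = 17.7 × 1.9 = 33.63 kPa.
With d_w = 1.07 m < B, γ̄ = 10.19 + (1.07/1.39) × (17.7 − 10.19) = 15.971 kN/m³.
q_ult = q·N_q + 0.5·γ·B·N_γ
     = 33.63 × 29.4 + 0.5 × 15.971 × 1.39 × 31.1
     = 988.72 + 345.21 = 1333.9 kPa.

q_ult ≈ 1330 kPa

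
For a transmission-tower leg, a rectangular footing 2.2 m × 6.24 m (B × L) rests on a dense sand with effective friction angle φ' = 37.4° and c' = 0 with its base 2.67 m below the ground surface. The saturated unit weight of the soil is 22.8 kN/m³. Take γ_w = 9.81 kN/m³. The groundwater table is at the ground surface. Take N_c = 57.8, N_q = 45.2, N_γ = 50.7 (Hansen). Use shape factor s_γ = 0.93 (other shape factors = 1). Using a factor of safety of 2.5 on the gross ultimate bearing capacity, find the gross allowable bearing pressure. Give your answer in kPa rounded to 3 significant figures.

With the water table at the surface the whole profile is submerged: γ' = 22.8 − 9.81 = 12.99 kN/m³, so q = γ'·D_f = 34.683 kPa; the same γ' applies in the ½γBN_γ term.
q_ult = q·N_q + 0.5·γ·B·N_γ·s_γ
     = 34.683 × 45.2 + 0.5 × 12.99 × 2.2 × 50.7 × 0.93
     = 1567.7 + 673.74 = 2241.4 kPa.
q_all = 2241.4 / 2.5 = 896.57 kPa.

q_all ≈ 897 kPa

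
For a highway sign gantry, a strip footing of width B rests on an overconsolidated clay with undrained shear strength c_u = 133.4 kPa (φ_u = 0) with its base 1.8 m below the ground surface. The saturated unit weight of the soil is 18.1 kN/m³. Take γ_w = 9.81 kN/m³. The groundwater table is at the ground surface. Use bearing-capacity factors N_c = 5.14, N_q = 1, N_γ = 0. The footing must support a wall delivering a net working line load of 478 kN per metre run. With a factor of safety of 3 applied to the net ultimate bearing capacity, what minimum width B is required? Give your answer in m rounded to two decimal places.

B = 2.09 m

With the water table at the surface the whole profile is submerged: γ' = 18.1 − 9.81 = 8.29 kN/m³, so q = γ'·D_f = 14.922 kPa.
q_ult = c·N_c + q·N_q
     = 133.4 × 5.14 + 14.922 × 1
     = 685.68 + 14.922 = 700.6 kPa.
For φ = 0 the ½γBN_γ term vanishes, so q_ult is independent of B. q_net = 700.6 − 14.922 = 685.68 kPa; q_all(net) = 685.68/3 = 228.56 kPa.
Required width B = w / q_all(net) = 478 / 228.56 = 2.091 m.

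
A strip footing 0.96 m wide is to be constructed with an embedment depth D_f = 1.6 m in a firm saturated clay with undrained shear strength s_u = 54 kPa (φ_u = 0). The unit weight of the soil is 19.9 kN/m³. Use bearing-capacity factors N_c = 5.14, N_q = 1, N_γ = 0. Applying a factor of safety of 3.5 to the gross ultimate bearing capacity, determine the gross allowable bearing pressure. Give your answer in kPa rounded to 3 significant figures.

q_all ≈ 88.4 kPa

Effective surcharge at the founding depth q = γ·D_f = 19.9 × 1.6 = 31.84 kPa.
q_ult = c·N_c + q·N_q
     = 54 × 5.14 + 31.84 × 1
     = 277.56 + 31.84 = 309.4 kPa.
q_all = q_ult / FS = 309.4 / 3.5 = 88.4 kPa.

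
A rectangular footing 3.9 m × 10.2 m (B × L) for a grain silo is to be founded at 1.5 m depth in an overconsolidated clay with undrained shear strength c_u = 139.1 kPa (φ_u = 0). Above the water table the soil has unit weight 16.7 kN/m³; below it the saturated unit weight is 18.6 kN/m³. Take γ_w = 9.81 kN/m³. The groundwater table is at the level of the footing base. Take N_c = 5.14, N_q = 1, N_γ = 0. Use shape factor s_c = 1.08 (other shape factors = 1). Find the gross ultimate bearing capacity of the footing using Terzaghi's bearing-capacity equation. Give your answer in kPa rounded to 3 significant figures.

q_ult ≈ 797 kPa

q = γ·D_f = 16.7 × 1.5 = 25.05 kPa.
c·N_c·s_c = 139.1 × 5.14 × 1.08 = 772.17 kPa
q·N_q = 25.05 × 1 = 25.05 kPa
q_ult = 772.17 + 25.05 = 797.22 kPa.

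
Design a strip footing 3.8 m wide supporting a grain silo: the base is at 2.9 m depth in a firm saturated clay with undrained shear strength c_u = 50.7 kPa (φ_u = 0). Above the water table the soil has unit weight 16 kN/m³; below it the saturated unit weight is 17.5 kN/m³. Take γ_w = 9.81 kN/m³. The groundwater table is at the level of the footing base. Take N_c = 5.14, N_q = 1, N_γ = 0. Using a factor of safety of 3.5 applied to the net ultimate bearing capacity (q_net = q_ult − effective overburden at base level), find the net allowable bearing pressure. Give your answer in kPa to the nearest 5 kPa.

q_all(net) ≈ 75 kPa

Overburden at base level: q = 16 × 2.9 = 46.4 kPa.
Cohesion term c·N_c = 50.7 × 5.14 = 260.6 kPa; surcharge term q·N_q = 46.4 × 1 = 46.4 kPa.
q_ult = 260.6 + 46.4 = 307 kPa.
Net ultimate: q_net = 307 − 46.4 = 260.6 kPa.
q_all(net) = 260.6 / 3.5 = 74.457 kPa.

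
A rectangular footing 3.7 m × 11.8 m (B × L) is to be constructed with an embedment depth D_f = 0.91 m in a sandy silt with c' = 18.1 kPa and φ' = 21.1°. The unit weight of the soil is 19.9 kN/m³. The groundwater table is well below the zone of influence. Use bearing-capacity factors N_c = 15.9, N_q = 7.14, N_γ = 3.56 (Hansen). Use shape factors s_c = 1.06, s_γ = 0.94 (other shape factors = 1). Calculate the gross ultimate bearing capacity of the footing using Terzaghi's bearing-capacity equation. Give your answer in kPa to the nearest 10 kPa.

q_ult ≈ 560 kPa

Effective surcharge at the founding depth q = γ·D_f = 19.9 × 0.91 = 18.109 kPa.
q_ult = c·N_c·s_c + q·N_q + 0.5·γ·B·N_γ·s_γ
     = 18.1 × 15.9 × 1.06 + 18.109 × 7.14 + 0.5 × 19.9 × 3.7 × 3.56 × 0.94
     = 305.06 + 129.3 + 123.2 = 557.55 kPa.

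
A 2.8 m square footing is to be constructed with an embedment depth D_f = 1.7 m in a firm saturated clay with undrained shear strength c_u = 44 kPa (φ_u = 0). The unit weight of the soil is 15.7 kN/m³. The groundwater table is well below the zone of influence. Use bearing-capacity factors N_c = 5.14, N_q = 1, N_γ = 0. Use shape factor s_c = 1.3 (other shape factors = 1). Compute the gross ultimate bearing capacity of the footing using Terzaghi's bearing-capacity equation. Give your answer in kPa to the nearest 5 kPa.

Overburden at base level: q = 15.7 × 1.7 = 26.69 kPa.
Cohesion term c·N_c·s_c = 44 × 5.14 × 1.3 = 294.01 kPa; surcharge term q·N_q = 26.69 × 1 = 26.69 kPa.
q_ult = 294.01 + 26.69 = 320.7 kPa.

q_ult ≈ 320 kPa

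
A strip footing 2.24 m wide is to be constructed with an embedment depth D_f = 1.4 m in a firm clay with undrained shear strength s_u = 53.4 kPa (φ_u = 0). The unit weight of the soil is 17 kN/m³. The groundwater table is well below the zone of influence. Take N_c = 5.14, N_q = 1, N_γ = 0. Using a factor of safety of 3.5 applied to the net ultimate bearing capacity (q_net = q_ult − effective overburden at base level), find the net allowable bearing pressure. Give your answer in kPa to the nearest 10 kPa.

q_all(net) ≈ 80 kPa

Overburden at base level: q = 17 × 1.4 = 23.8 kPa.
Cohesion term c·N_c = 53.4 × 5.14 = 274.48 kPa; surcharge term q·N_q = 23.8 × 1 = 23.8 kPa.
q_ult = 274.48 + 23.8 = 298.28 kPa.
Net ultimate: q_net = 298.28 − 23.8 = 274.48 kPa.
q_all(net) = 274.48 / 3.5 = 78.422 kPa.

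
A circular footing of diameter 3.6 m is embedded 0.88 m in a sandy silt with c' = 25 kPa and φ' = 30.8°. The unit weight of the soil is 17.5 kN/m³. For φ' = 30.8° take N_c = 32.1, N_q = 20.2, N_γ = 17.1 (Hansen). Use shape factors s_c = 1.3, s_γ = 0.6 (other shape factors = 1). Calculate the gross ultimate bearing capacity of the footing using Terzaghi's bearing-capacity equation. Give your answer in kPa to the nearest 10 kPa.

q_ult ≈ 1680 kPa

q = γ·D_f = 17.5 × 0.88 = 15.4 kPa.
c·N_c·s_c = 25 × 32.1 × 1.3 = 1043.2 kPa
q·N_q = 15.4 × 20.2 = 311.08 kPa
0.5·γ·B·N_γ·s_γ = 0.5 × 17.5 × 3.6 × 17.1 × 0.6 = 323.19 kPa
q_ult = 1043.2 + 311.08 + 323.19 = 1677.5 kPa.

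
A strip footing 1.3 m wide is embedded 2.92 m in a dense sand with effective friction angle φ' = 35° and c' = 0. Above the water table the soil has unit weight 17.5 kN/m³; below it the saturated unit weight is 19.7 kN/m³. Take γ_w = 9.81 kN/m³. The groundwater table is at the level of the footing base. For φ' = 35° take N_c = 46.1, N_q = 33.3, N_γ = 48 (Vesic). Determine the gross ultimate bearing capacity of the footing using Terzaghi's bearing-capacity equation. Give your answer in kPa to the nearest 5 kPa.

q_ult ≈ 2010 kPa

Effective surcharge at the founding depth q = γ·D_f = 17.5 × 2.92 = 51.1 kPa.
The water table coincides with the base, so in the self-weight term γ → γ' = 9.89 kN/m³.
q_ult = q·N_q + 0.5·γ·B·N_γ
     = 51.1 × 33.3 + 0.5 × 9.89 × 1.3 × 48
     = 1701.6 + 308.57 = 2010.2 kPa.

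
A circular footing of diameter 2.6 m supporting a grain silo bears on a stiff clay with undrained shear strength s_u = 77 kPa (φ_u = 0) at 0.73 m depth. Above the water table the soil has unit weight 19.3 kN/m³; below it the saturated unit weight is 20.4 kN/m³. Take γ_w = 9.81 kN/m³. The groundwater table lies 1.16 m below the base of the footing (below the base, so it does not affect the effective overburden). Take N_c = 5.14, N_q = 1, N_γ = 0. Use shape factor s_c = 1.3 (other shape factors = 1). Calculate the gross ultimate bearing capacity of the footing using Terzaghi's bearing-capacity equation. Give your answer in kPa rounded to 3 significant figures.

Overburden at base level: q = 19.3 × 0.73 = 14.089 kPa.
Cohesion term c·N_c·s_c = 77 × 5.14 × 1.3 = 514.51 kPa; surcharge term q·N_q = 14.089 × 1 = 14.089 kPa.
q_ult = 514.51 + 14.089 = 528.6 kPa.

q_ult ≈ 529 kPa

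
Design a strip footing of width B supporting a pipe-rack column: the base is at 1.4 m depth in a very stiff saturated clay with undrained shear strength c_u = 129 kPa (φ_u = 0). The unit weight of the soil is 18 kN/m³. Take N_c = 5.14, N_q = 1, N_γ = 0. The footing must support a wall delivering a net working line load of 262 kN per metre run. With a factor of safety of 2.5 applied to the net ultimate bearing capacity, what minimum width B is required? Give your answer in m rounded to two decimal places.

Effective surcharge at the founding depth q = γ·D_f = 18 × 1.4 = 25.2 kPa.
q_ult = c·N_c + q·N_q
     = 129 × 5.14 + 25.2 × 1
     = 663.06 + 25.2 = 688.26 kPa.
For φ = 0 the ½γBN_γ term vanishes, so q_ult is independent of B. q_net = 688.26 − 25.2 = 663.06 kPa; q_all(net) = 663.06/2.5 = 265.22 kPa.
Required width B = w / q_all(net) = 262 / 265.22 = 0.988 m.

B = 0.99 m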